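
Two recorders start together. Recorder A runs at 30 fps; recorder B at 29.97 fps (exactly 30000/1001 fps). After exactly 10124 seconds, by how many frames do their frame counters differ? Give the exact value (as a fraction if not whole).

303720/1001 frames

A emits 30 × 10124 = 303720 frames; B emits 30000/1001 × 10124 = 303720000/1001.
Difference = 303720/1001 frames (≈ 303.4166); B is behind A.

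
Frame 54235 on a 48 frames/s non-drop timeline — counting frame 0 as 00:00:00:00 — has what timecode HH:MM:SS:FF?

00:18:49:43

54235 ÷ 48 = 1129 full seconds, remainder 43 frames.
1129 s = 0 h 18 min 49 s.
Timecode: 00:18:49:43.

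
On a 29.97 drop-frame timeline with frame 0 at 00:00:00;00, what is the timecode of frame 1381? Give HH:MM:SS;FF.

Each 10-minute DF block holds 10 × 60 × 30 − 9 × 2 = 17982 frames. 1381 ÷ 17982 → 0 full blocks, remainder 1381.
Within the partial block the first minute is 1800 frames and each further minute 1798, so 0 further minute boundaries passed. Total skipped labels = 18 × 0 + 2 × 0 = 0.
Non-drop label index = 1381 + 0 = 1381; at 30 labels/s that is 00:00:46:01, i.e. DF 00:00:46;01.

00:00:46;01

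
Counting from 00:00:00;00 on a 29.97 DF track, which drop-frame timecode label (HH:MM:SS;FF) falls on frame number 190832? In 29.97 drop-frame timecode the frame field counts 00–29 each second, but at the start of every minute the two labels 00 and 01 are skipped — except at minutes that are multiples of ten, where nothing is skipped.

Ten DF minutes hold 17982 frames, so frame 190832 lies in block 10 (frames 179820–197801) with 11012 frames into that block.
The block's first minute is 1800 frames and the rest 1798 each; 11012 frames reaches minute 6, so 10 × 18 + 6 × 2 = 192 labels have been skipped so far.
Adding those back, label number 190832 + 192 = 191024 at 30 labels/s is 6367 s + 14 f = 1 h 46 min 7 s frame 14, i.e. 01:46:07;14.

01:46:07;14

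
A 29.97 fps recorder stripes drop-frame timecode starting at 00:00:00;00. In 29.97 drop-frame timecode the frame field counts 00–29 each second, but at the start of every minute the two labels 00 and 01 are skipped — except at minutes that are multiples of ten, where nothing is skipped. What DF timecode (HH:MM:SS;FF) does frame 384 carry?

00:00:12;24

Each 10-minute DF block holds 10 × 60 × 30 − 9 × 2 = 17982 frames. 384 ÷ 17982 → 0 full blocks, remainder 384.
Within the partial block the first minute is 1800 frames and each further minute 1798, so 0 further minute boundaries passed. Total skipped labels = 18 × 0 + 2 × 0 = 0.
Non-drop label index = 384 + 0 = 384; at 30 labels/s that is 00:00:12:24, i.e. DF 00:00:12;24.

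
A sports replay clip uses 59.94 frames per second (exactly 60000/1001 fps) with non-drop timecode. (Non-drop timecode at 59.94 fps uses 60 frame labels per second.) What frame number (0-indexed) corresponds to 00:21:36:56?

Total seconds to the label: (0 × 3600 + 21 × 60 + 36) = 1296.
Frame index = 1296 × 60 + 56 = 77816.

77816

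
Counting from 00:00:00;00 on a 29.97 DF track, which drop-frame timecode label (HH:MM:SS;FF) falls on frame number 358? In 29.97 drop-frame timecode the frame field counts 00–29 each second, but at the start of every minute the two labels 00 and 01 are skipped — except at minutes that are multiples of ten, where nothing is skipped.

Ten DF minutes hold 17982 frames, so frame 358 lies in block 0 (frames 0–17981) with 358 frames into that block.
The block's first minute is 1800 frames and the rest 1798 each; 358 frames reaches minute 0, so 0 × 18 + 0 × 2 = 0 labels have been skipped so far.
Adding those back, label number 358 + 0 = 358 at 30 labels/s is 11 s + 28 f = 0 h 0 min 11 s frame 28, i.e. 00:00:11;28.

00:00:11;28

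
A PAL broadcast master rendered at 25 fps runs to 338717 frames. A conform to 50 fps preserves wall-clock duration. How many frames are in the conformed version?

Target frames = source frames × (target rate / source rate) = 338717 × (50)/(25) = 338717 × 2 = 677434.

677434 frames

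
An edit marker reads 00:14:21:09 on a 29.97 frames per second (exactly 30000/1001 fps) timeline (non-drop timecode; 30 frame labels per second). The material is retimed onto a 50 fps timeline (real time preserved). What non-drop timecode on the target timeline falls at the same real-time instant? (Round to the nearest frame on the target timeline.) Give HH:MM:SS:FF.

Source frame index: (0×3600 + 14×60 + 21) × 30 + 9 = 25839.
Real time: 25839 / (30000/1001) = 8621613/10000 s.
Target frame: (8621613/10000) × (50) = 8621613/200 ≈ 43108.065 → 43108.
At 50 labels/s: frame 43108 → 00:14:22:08.

00:14:22:08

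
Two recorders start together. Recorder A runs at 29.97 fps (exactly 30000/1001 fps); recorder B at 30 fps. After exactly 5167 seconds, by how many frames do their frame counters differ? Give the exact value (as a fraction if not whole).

155010/1001 frames

A emits 30000/1001 × 5167 = 155010000/1001 frames; B emits 30 × 5167 = 155010.
Difference = 155010/1001 frames (≈ 154.8551); B is ahead of A.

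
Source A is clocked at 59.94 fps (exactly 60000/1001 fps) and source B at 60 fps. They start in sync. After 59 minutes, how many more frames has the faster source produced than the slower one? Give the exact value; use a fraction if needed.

59 min = 3540 s.
A emits 60000/1001 × 3540 = 212400000/1001 frames; B emits 60 × 3540 = 212400.
Difference = 212400/1001 frames (≈ 212.1878); B is ahead of A.

212400/1001 frames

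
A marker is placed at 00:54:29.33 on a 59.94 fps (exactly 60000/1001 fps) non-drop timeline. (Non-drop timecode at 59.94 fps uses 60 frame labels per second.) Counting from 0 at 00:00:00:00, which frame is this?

Total seconds to the label: (0 × 3600 + 54 × 60 + 29) = 3269.
Frame index = 3269 × 60 + 33 = 196173.

frame 196173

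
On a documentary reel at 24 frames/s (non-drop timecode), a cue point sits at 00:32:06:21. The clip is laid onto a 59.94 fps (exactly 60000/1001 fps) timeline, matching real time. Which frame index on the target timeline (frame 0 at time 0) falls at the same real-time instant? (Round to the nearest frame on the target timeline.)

frame 115497

Source frame index: (0×3600 + 32×60 + 6) × 24 + 21 = 46245.
Real time: 46245 / (24) = 15415/8 s.
Target frame: (15415/8) × (60000/1001) = 115612500/1001 ≈ 115497.003 → 115497.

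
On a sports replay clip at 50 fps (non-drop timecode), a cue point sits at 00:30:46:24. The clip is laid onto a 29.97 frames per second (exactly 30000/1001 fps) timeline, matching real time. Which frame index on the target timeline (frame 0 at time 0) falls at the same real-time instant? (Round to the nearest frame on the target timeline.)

Source frame index: (0×3600 + 30×60 + 46) × 50 + 24 = 92324.
Real time: 92324 / (50) = 46162/25 s.
Target frame: (46162/25) × (30000/1001) = 55394400/1001 ≈ 55339.061 → 55339.

frame 55339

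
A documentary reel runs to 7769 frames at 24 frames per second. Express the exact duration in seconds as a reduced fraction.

7769/24 seconds

Running time = 7769 ÷ (24) = 7769 × 1/24 = 7769/24 s.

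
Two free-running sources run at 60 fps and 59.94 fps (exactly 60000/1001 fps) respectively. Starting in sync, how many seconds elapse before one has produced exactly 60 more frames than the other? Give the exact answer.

The gap grows by |60000/1001 − 60| = 60/1001 frames per second.
Time for a 60-frame gap: 60 ÷ (60/1001) = 1001 s.

1001 seconds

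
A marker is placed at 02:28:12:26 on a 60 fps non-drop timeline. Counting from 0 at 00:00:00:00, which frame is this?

Total seconds to the label: (2 × 3600 + 28 × 60 + 12) = 8892.
Frame index = 8892 × 60 + 26 = 533546.

533546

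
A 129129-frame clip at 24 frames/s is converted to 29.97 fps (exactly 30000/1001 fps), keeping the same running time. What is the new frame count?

Target frames = source frames × (target rate / source rate) = 129129 × (30000/1001)/(24) = 129129 × 1250/1001 = 161250.

161250 frames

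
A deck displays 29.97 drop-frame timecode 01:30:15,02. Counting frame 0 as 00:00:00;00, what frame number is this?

162290

Complete 10-minute blocks: 9, each 17982 frames → 161838.
Remaining 0 whole minutes in the current block: 0 frames.
Within the current minute: 15 × 30 + 2 = 452. Total = 161838 + 0 + 452 = 162290.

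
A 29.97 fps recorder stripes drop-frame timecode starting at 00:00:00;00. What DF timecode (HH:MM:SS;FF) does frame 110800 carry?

Each 10-minute DF block holds 10 × 60 × 30 − 9 × 2 = 17982 frames. 110800 ÷ 17982 → 6 full blocks, remainder 2908.
Within the partial block the first minute is 1800 frames and each further minute 1798, so 1 further minute boundary passed. Total skipped labels = 18 × 6 + 2 × 1 = 110.
Non-drop label index = 110800 + 110 = 110910; at 30 labels/s that is 01:01:37:00, i.e. DF 01:01:37;00.

01:01:37;00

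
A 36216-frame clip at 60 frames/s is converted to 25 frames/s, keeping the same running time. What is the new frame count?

15090 frames

Frames at target rate = 36216 × (25) / (60) = 15090.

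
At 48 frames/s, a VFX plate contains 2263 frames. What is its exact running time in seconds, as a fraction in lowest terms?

Running time = 2263 ÷ (48) = 2263 × 1/48 = 2263/48 s.

2263/48 seconds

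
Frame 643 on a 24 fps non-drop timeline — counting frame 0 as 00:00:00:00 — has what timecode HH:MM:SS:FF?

643 ÷ 24 = 26 full seconds, remainder 19 frames.
26 s = 0 h 0 min 26 s.
Timecode: 00:00:26:19.

00:00:26:19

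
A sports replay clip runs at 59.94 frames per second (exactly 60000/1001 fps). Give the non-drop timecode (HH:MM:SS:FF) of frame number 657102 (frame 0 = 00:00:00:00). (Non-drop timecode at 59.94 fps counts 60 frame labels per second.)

657102 ÷ 60 = 10951 full seconds, remainder 42 frames.
10951 s = 3 h 2 min 31 s.
Timecode: 03:02:31:42.

03:02:31:42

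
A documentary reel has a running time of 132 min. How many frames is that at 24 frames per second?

132 min = 7920 s.
Frames = 7920 × 24 = 190080.

190080 frames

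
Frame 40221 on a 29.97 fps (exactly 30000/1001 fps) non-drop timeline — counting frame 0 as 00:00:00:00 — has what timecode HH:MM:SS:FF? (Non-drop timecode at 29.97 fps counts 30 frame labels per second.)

40221 ÷ 30 = 1340 full seconds, remainder 21 frames.
1340 s = 0 h 22 min 20 s.
Timecode: 00:22:20:21.

00:22:20:21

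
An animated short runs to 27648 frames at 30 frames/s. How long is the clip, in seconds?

921.6 seconds

Running time = 27648 / (30) = 921.6 s.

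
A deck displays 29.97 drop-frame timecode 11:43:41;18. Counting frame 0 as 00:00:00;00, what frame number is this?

As if non-drop at 30 labels/s: (11 × 3600 + 43 × 60 + 41) × 30 + 18 = 1266648.
Minute boundaries passed: 703; those not divisible by 10: 703 − 70 = 633; dropped labels = 2 × 633 = 1266.
Actual frame index = 1266648 − 1266 = 1265382.

1265382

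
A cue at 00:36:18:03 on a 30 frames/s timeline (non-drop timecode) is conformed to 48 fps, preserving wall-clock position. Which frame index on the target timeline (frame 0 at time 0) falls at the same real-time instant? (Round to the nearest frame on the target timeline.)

frame 104549

Source frame index: (0×3600 + 36×60 + 18) × 30 + 3 = 65343.
Real time: 65343 / (30) = 21781/10 s.
Target frame: (21781/10) × (48) = 522744/5 ≈ 104548.800 → 104549.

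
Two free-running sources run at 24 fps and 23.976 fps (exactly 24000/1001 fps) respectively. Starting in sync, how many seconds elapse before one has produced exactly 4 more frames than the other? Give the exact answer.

1001/6 seconds

The gap grows by |24000/1001 − 24| = 24/1001 frames per second.
Time for a 4-frame gap: 4 ÷ (24/1001) = 1001/6 s.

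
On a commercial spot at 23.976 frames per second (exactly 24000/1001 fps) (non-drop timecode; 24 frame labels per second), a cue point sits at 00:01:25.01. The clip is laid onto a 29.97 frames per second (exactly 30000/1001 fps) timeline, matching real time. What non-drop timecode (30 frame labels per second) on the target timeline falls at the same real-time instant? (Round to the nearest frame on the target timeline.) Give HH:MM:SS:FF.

00:01:25:01

Source frame index: (0×3600 + 1×60 + 25) × 24 + 1 = 2041.
Real time: 2041 / (24000/1001) = 2043041/24000 s.
Target frame: (2043041/24000) × (30000/1001) = 10205/4 ≈ 2551.250 → 2551.
At 30 labels/s: frame 2551 → 00:01:25:01.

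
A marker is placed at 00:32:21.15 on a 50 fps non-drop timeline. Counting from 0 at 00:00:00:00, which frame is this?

97065

Total seconds to the label: (0 × 3600 + 32 × 60 + 21) = 1941.
Frame index = 1941 × 50 + 15 = 97065.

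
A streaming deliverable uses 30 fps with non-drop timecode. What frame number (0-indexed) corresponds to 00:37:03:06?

frame 66696

Total seconds to the label: (0 × 3600 + 37 × 60 + 3) = 2223.
Frame index = 2223 × 30 + 6 = 66696.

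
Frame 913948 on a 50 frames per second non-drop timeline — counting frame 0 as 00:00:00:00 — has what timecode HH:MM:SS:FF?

913948 ÷ 50 = 18278 full seconds, remainder 48 frames.
18278 s = 5 h 4 min 38 s.
Timecode: 05:04:38:48.

05:04:38:48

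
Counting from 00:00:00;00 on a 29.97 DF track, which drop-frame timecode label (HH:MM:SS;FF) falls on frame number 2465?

Each 10-minute DF block holds 10 × 60 × 30 − 9 × 2 = 17982 frames. 2465 ÷ 17982 → 0 full blocks, remainder 2465.
Within the partial block the first minute is 1800 frames and each further minute 1798, so 1 further minute boundary passed. Total skipped labels = 18 × 0 + 2 × 1 = 2.
Non-drop label index = 2465 + 2 = 2467; at 30 labels/s that is 00:01:22:07, i.e. DF 00:01:22;07.

00:01:22;07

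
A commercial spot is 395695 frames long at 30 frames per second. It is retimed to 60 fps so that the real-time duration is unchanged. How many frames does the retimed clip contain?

Frames at target rate = 395695 × (60) / (30) = 791390.

791390 frames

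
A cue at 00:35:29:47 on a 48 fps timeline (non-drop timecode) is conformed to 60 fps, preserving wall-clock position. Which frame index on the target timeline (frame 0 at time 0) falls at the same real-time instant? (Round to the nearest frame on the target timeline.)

Source frame index: (0×3600 + 35×60 + 29) × 48 + 47 = 102239.
Real time: 102239 / (48) = 102239/48 s.
Target frame: (102239/48) × (60) = 511195/4 ≈ 127798.750 → 127799.

frame 127799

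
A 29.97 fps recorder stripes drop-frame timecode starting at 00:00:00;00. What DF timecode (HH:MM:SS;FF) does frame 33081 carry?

Ten DF minutes hold 17982 frames, so frame 33081 lies in block 1 (frames 17982–35963) with 15099 frames into that block.
The block's first minute is 1800 frames and the rest 1798 each; 15099 frames reaches minute 8, so 1 × 18 + 8 × 2 = 34 labels have been skipped so far.
Adding those back, label number 33081 + 34 = 33115 at 30 labels/s is 1103 s + 25 f = 0 h 18 min 23 s frame 25, i.e. 00:18:23;25.

00:18:23;25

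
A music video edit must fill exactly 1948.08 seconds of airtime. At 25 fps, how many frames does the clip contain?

Frames = 1948.08 × 25 = 48702.

48702 frames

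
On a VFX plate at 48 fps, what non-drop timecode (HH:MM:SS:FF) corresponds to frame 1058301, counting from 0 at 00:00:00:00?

1058301 ÷ 48 = 22047 full seconds, remainder 45 frames.
22047 s = 6 h 7 min 27 s.
Timecode: 06:07:27:45.

06:07:27:45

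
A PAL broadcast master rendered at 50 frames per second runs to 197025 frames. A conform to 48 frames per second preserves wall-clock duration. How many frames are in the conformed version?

189144 frames

Target frames = source frames × (target rate / source rate) = 197025 × (48)/(50) = 197025 × 24/25 = 189144.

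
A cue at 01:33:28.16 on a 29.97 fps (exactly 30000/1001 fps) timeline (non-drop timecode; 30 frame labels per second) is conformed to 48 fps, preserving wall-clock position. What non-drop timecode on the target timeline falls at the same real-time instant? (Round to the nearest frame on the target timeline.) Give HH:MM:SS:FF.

01:33:34:07

Source frame index: (1×3600 + 33×60 + 28) × 30 + 16 = 168256.
Real time: 168256 / (30000/1001) = 10526516/1875 s.
Target frame: (10526516/1875) × (48) = 168424256/625 ≈ 269478.810 → 269479.
At 48 labels/s: frame 269479 → 01:33:34:07.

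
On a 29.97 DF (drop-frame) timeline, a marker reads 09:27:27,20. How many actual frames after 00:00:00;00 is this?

1020408

As if non-drop at 30 labels/s: (9 × 3600 + 27 × 60 + 27) × 30 + 20 = 1021430.
Minute boundaries passed: 567; those not divisible by 10: 567 − 56 = 511; dropped labels = 2 × 511 = 1022.
Actual frame index = 1021430 − 1022 = 1020408.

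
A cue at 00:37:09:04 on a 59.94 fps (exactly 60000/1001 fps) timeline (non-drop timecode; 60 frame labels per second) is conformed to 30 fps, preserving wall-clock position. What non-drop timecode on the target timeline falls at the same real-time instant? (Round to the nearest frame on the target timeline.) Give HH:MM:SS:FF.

Source frame index: (0×3600 + 37×60 + 9) × 60 + 4 = 133744.
Real time: 133744 / (60000/1001) = 8367359/3750 s.
Target frame: (8367359/3750) × (30) = 8367359/125 ≈ 66938.872 → 66939.
At 30 labels/s: frame 66939 → 00:37:11:09.

00:37:11:09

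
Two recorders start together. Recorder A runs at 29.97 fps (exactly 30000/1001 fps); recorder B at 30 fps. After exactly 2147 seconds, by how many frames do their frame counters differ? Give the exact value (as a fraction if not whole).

A emits 30000/1001 × 2147 = 64410000/1001 frames; B emits 30 × 2147 = 64410.
Difference = 64410/1001 frames (≈ 64.3457); B is ahead of A.

64410/1001 frames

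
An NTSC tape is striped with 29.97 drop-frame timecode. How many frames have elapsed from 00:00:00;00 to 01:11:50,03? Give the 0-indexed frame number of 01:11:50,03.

129175

Complete 10-minute blocks: 7, each 17982 frames → 125874.
Remaining 1 whole minute in the current block: 1800 + 0 × 1798 = 1800 frames.
Within the current minute: 50 × 30 + 3 − 2 = 1501 (labels ;00/;01 skipped at this minute). Total = 125874 + 1800 + 1501 = 129175.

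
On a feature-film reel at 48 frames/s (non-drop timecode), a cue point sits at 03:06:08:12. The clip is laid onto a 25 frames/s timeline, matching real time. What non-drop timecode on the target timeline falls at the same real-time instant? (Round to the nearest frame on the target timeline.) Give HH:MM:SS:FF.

Source frame index: (3×3600 + 6×60 + 8) × 48 + 12 = 536076.
Real time: 536076 / (48) = 44673/4 s.
Target frame: (44673/4) × (25) = 1116825/4 ≈ 279206.250 → 279206.
At 25 labels/s: frame 279206 → 03:06:08:06.

03:06:08:06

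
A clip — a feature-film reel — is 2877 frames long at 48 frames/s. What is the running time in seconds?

Running time = 2877 / (48) = 59.9375 s.

59.9375 seconds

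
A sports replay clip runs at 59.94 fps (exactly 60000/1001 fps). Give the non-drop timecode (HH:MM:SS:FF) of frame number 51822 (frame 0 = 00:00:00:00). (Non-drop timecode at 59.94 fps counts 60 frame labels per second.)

51822 ÷ 60 = 863 full seconds, remainder 42 frames.
863 s = 0 h 14 min 23 s.
Timecode: 00:14:23:42.

00:14:23:42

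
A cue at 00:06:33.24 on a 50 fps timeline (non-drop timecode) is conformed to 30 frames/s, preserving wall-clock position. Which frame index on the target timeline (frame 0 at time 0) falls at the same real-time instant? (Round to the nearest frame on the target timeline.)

frame 11804

Source frame index: (0×3600 + 6×60 + 33) × 50 + 24 = 19674.
Real time: 19674 / (50) = 9837/25 s.
Target frame: (9837/25) × (30) = 59022/5 ≈ 11804.400 → 11804.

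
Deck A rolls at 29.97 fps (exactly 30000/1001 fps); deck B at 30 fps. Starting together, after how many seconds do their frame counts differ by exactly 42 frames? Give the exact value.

1401.4 seconds

The gap grows by |30 − 30000/1001| = 30/1001 frames per second.
Time for a 42-frame gap: 42 ÷ (30/1001) = 1401.4 s.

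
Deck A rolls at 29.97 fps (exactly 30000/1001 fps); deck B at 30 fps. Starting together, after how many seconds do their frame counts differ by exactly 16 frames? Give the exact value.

8008/15 seconds

The gap grows by |30 − 30000/1001| = 30/1001 frames per second.
Time for a 16-frame gap: 16 ÷ (30/1001) = 8008/15 s.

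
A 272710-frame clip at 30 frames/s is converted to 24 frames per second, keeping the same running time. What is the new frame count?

Target frames = source frames × (target rate / source rate) = 272710 × (24)/(30) = 272710 × 4/5 = 218168.

218168 frames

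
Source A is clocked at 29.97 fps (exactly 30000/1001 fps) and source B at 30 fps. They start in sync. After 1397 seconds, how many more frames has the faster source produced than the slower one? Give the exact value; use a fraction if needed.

A emits 30000/1001 × 1397 = 3810000/91 frames; B emits 30 × 1397 = 41910.
Difference = 3810/91 frames (≈ 41.8681); B is ahead of A.

3810/91 frames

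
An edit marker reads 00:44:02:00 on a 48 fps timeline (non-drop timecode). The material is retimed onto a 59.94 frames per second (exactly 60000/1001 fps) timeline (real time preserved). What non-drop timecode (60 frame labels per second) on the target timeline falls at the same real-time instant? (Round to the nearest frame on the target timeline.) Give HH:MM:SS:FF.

00:43:59:22

Source frame index: (0×3600 + 44×60 + 2) × 48 + 0 = 126816.
Real time: 126816 / (48) = 2642 s.
Target frame: (2642) × (60000/1001) = 158520000/1001 ≈ 158361.638 → 158362.
At 60 labels/s: frame 158362 → 00:43:59:22.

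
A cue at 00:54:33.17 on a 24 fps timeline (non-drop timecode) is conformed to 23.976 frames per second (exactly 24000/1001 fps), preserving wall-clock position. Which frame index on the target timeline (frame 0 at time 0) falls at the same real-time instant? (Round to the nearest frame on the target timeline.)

Source frame index: (0×3600 + 54×60 + 33) × 24 + 17 = 78569.
Real time: 78569 / (24) = 78569/24 s.
Target frame: (78569/24) × (24000/1001) = 78569000/1001 ≈ 78490.509 → 78491.

frame 78491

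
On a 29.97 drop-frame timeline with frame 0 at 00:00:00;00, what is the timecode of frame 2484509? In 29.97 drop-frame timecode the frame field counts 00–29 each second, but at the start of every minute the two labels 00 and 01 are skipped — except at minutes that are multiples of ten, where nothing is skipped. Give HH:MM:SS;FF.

Ten DF minutes hold 17982 frames, so frame 2484509 lies in block 138 (frames 2481516–2499497) with 2993 frames into that block.
The block's first minute is 1800 frames and the rest 1798 each; 2993 frames reaches minute 1, so 138 × 18 + 1 × 2 = 2486 labels have been skipped so far.
Adding those back, label number 2484509 + 2486 = 2486995 at 30 labels/s is 82899 s + 25 f = 23 h 1 min 39 s frame 25, i.e. 23:01:39;25.

23:01:39;25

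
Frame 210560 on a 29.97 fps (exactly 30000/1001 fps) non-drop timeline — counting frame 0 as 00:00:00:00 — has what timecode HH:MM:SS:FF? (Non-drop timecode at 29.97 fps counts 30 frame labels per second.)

01:56:58:20

210560 ÷ 30 = 7018 full seconds, remainder 20 frames.
7018 s = 1 h 56 min 58 s.
Timecode: 01:56:58:20.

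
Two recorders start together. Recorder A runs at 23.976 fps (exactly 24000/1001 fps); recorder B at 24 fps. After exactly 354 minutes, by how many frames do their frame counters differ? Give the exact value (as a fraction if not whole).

354 min = 21240 s.
A emits 24000/1001 × 21240 = 509760000/1001 frames; B emits 24 × 21240 = 509760.
Difference = 509760/1001 frames (≈ 509.2507); B is ahead of A.

509760/1001 frames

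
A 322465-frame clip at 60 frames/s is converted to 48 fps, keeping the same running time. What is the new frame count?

Target frames = source frames × (target rate / source rate) = 322465 × (48)/(60) = 322465 × 4/5 = 257972.

257972 frames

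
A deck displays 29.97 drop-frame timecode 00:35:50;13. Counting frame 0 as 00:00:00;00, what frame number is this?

64449

As if non-drop at 30 labels/s: (0 × 3600 + 35 × 60 + 50) × 30 + 13 = 64513.
Minute boundaries passed: 35; those not divisible by 10: 35 − 3 = 32; dropped labels = 2 × 32 = 64.
Actual frame index = 64513 − 64 = 64449.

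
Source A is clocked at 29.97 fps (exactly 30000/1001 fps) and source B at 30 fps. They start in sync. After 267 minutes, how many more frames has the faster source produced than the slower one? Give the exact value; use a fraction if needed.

267 min = 16020 s.
A emits 30000/1001 × 16020 = 480600000/1001 frames; B emits 30 × 16020 = 480600.
Difference = 480600/1001 frames (≈ 480.1199); B is ahead of A.

480600/1001 frames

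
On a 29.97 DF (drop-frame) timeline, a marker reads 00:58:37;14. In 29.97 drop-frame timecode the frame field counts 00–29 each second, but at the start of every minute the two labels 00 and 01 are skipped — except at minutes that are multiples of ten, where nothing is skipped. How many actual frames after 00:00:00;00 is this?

105418

Complete 10-minute blocks: 5, each 17982 frames → 89910.
Remaining 8 whole minutes in the current block: 1800 + 7 × 1798 = 14386 frames.
Within the current minute: 37 × 30 + 14 − 2 = 1122 (labels ;00/;01 skipped at this minute). Total = 89910 + 14386 + 1122 = 105418.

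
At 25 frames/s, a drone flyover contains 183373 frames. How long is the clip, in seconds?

7334.92 seconds

Running time = 183373 / (25) = 7334.92 s.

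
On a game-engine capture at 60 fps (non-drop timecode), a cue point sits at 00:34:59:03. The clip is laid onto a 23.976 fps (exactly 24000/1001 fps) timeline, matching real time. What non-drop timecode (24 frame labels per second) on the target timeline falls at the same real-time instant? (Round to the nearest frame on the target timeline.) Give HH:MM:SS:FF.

00:34:56:23

Source frame index: (0×3600 + 34×60 + 59) × 60 + 3 = 125943.
Real time: 125943 / (60) = 41981/20 s.
Target frame: (41981/20) × (24000/1001) = 50377200/1001 ≈ 50326.873 → 50327.
At 24 labels/s: frame 50327 → 00:34:56:23.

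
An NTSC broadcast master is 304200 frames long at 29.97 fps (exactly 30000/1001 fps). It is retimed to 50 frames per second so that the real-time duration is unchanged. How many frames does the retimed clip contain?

507507 frames

Target frames = source frames × (target rate / source rate) = 304200 × (50)/(30000/1001) = 304200 × 1001/600 = 507507.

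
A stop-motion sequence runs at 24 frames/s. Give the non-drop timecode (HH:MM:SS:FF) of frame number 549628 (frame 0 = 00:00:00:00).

549628 ÷ 24 = 22901 full seconds, remainder 4 frames.
22901 s = 6 h 21 min 41 s.
Timecode: 06:21:41:04.

06:21:41:04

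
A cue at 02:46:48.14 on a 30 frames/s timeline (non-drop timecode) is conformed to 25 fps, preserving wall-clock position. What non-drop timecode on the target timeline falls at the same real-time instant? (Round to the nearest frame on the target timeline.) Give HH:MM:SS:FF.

Source frame index: (2×3600 + 46×60 + 48) × 30 + 14 = 300254.
Real time: 300254 / (30) = 150127/15 s.
Target frame: (150127/15) × (25) = 750635/3 ≈ 250211.667 → 250212.
At 25 labels/s: frame 250212 → 02:46:48:12.

02:46:48:12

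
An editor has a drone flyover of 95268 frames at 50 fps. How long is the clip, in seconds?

Running time = 95268 / (50) = 1905.36 s.

1905.36 seconds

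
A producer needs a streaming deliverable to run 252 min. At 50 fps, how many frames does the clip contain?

756000 frames

252 min = 15120 s.
Frames = 15120 × 50 = 756000.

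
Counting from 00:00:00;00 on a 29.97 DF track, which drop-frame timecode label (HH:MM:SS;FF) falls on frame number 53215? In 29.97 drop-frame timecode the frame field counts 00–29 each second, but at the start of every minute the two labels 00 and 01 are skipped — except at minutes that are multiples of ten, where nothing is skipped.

00:29:35;19

Each 10-minute DF block holds 10 × 60 × 30 − 9 × 2 = 17982 frames. 53215 ÷ 17982 → 2 full blocks, remainder 17251.
Within the partial block the first minute is 1800 frames and each further minute 1798, so 9 further minute boundaries passed. Total skipped labels = 18 × 2 + 2 × 9 = 54.
Non-drop label index = 53215 + 54 = 53269; at 30 labels/s that is 00:29:35:19, i.e. DF 00:29:35;19.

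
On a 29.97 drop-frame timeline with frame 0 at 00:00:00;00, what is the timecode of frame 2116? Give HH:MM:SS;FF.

Ten DF minutes hold 17982 frames, so frame 2116 lies in block 0 (frames 0–17981) with 2116 frames into that block.
The block's first minute is 1800 frames and the rest 1798 each; 2116 frames reaches minute 1, so 0 × 18 + 1 × 2 = 2 labels have been skipped so far.
Adding those back, label number 2116 + 2 = 2118 at 30 labels/s is 70 s + 18 f = 0 h 1 min 10 s frame 18, i.e. 00:01:10;18.

00:01:10;18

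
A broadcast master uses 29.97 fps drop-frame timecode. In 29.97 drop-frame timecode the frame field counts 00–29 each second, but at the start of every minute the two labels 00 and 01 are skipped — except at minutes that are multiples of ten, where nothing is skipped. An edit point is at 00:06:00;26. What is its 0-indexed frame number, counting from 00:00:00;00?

As if non-drop at 30 labels/s: (0 × 3600 + 6 × 60 + 0) × 30 + 26 = 10826.
Minute boundaries passed: 6; those not divisible by 10: 6 − 0 = 6; dropped labels = 2 × 6 = 12.
Actual frame index = 10826 − 12 = 10814.

10814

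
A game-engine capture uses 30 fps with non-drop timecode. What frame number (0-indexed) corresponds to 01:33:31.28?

Total seconds to the label: (1 × 3600 + 33 × 60 + 31) = 5611.
Frame index = 5611 × 30 + 28 = 168358.

frame 168358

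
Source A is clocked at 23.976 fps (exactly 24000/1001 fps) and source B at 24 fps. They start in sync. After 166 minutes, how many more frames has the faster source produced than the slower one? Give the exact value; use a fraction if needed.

166 min = 9960 s.
A emits 24000/1001 × 9960 = 239040000/1001 frames; B emits 24 × 9960 = 239040.
Difference = 239040/1001 frames (≈ 238.8012); B is ahead of A.

239040/1001 frames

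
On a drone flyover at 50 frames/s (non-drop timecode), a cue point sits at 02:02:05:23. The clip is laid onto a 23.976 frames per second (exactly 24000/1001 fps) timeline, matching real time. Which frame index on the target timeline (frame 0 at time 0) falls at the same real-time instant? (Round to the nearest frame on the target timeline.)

Source frame index: (2×3600 + 2×60 + 5) × 50 + 23 = 366273.
Real time: 366273 / (50) = 366273/50 s.
Target frame: (366273/50) × (24000/1001) = 175811040/1001 ≈ 175635.405 → 175635.

frame 175635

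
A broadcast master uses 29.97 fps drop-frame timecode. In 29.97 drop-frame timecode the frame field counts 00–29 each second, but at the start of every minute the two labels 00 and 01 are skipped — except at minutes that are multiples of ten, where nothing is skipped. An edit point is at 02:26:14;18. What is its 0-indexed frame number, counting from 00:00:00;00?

Complete 10-minute blocks: 14, each 17982 frames → 251748.
Remaining 6 whole minutes in the current block: 1800 + 5 × 1798 = 10790 frames.
Within the current minute: 14 × 30 + 18 − 2 = 436 (labels ;00/;01 skipped at this minute). Total = 251748 + 10790 + 436 = 262974.

262974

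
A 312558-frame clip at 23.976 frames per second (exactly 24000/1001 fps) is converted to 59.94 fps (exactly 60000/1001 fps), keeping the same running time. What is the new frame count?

781395 frames

Target frames = source frames × (target rate / source rate) = 312558 × (60000/1001)/(24000/1001) = 312558 × 5/2 = 781395.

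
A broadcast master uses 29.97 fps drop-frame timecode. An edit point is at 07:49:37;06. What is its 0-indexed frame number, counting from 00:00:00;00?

Complete 10-minute blocks: 46, each 17982 frames → 827172.
Remaining 9 whole minutes in the current block: 1800 + 8 × 1798 = 16184 frames.
Within the current minute: 37 × 30 + 6 − 2 = 1114 (labels ;00/;01 skipped at this minute). Total = 827172 + 16184 + 1114 = 844470.

844470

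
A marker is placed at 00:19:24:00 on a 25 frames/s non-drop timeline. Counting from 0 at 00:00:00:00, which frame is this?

29100

Total seconds to the label: (0 × 3600 + 19 × 60 + 24) = 1164.
Frame index = 1164 × 25 + 0 = 29100.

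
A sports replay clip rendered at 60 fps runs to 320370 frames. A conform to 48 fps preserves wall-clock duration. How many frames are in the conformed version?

256296 frames

Target frames = source frames × (target rate / source rate) = 320370 × (48)/(60) = 320370 × 4/5 = 256296.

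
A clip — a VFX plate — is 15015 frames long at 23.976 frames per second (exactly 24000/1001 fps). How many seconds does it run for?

626.250625 seconds

Running time = 15015 / (24000/1001) = 626.250625 s.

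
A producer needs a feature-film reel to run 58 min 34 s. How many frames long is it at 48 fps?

58 min 34 s = 3514 s.
Frames = 3514 × 48 = 168672.

168672 frames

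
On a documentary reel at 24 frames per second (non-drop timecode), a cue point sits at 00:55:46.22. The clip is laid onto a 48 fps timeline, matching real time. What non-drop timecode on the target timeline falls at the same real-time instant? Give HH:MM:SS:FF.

Source frame index: (0×3600 + 55×60 + 46) × 24 + 22 = 80326.
Real time: 80326 / (24) = 40163/12 s.
Target frame: (40163/12) × (48) = 160652.
At 48 labels/s: frame 160652 → 00:55:46:44.

00:55:46:44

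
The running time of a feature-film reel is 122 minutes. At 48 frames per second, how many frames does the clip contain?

122 min = 7320 s.
Frames = 7320 × 48 = 351360.

351360 frames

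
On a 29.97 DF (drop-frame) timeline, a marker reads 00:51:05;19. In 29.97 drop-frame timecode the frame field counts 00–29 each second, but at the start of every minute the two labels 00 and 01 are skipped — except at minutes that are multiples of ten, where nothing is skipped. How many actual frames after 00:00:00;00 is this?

Complete 10-minute blocks: 5, each 17982 frames → 89910.
Remaining 1 whole minute in the current block: 1800 + 0 × 1798 = 1800 frames.
Within the current minute: 5 × 30 + 19 − 2 = 167 (labels ;00/;01 skipped at this minute). Total = 89910 + 1800 + 167 = 91877.

91877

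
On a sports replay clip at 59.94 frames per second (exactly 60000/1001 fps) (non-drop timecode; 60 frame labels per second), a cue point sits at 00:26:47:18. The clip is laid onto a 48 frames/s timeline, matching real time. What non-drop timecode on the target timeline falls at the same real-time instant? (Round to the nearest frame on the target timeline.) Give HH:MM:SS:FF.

00:26:48:44

Source frame index: (0×3600 + 26×60 + 47) × 60 + 18 = 96438.
Real time: 96438 / (60000/1001) = 16089073/10000 s.
Target frame: (16089073/10000) × (48) = 48267219/625 ≈ 77227.550 → 77228.
At 48 labels/s: frame 77228 → 00:26:48:44.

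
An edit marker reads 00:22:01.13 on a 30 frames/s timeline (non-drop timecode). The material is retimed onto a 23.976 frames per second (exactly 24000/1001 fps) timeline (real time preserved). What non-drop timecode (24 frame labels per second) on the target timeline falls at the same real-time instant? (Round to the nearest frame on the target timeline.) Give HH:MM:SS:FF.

00:22:00:03

Source frame index: (0×3600 + 22×60 + 1) × 30 + 13 = 39643.
Real time: 39643 / (30) = 39643/30 s.
Target frame: (39643/30) × (24000/1001) = 31714400/1001 ≈ 31682.717 → 31683.
At 24 labels/s: frame 31683 → 00:22:00:03.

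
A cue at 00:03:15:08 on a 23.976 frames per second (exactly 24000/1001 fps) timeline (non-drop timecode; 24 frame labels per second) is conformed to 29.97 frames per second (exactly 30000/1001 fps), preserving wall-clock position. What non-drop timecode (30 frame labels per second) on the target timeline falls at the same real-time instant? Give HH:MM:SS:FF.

00:03:15:10

Source frame index: (0×3600 + 3×60 + 15) × 24 + 8 = 4688.
Real time: 4688 / (24000/1001) = 293293/1500 s.
Target frame: (293293/1500) × (30000/1001) = 5860.
At 30 labels/s: frame 5860 → 00:03:15:10.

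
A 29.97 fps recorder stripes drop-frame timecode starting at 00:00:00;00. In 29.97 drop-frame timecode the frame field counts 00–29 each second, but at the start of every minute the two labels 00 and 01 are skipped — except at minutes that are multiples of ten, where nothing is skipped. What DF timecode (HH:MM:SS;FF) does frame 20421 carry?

00:11:21;11

Each 10-minute DF block holds 10 × 60 × 30 − 9 × 2 = 17982 frames. 20421 ÷ 17982 → 1 full block, remainder 2439.
Within the partial block the first minute is 1800 frames and each further minute 1798, so 1 further minute boundary passed. Total skipped labels = 18 × 1 + 2 × 1 = 20.
Non-drop label index = 20421 + 20 = 20441; at 30 labels/s that is 00:11:21:11, i.e. DF 00:11:21;11.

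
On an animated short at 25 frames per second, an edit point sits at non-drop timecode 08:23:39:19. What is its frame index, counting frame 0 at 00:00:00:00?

frame 755494

Total seconds to the label: (8 × 3600 + 23 × 60 + 39) = 30219.
Frame index = 30219 × 25 + 19 = 755494.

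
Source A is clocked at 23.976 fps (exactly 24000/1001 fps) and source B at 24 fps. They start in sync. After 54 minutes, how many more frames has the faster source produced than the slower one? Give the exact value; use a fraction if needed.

54 min = 3240 s.
A emits 24000/1001 × 3240 = 77760000/1001 frames; B emits 24 × 3240 = 77760.
Difference = 77760/1001 frames (≈ 77.6823); B is ahead of A.

77760/1001 frames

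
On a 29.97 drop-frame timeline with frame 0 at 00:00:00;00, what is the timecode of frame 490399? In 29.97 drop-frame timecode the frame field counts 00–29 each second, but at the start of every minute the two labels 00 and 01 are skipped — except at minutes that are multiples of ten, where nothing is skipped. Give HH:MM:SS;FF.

Ten DF minutes hold 17982 frames, so frame 490399 lies in block 27 (frames 485514–503495) with 4885 frames into that block.
The block's first minute is 1800 frames and the rest 1798 each; 4885 frames reaches minute 2, so 27 × 18 + 2 × 2 = 490 labels have been skipped so far.
Adding those back, label number 490399 + 490 = 490889 at 30 labels/s is 16362 s + 29 f = 4 h 32 min 42 s frame 29, i.e. 04:32:42;29.

04:32:42;29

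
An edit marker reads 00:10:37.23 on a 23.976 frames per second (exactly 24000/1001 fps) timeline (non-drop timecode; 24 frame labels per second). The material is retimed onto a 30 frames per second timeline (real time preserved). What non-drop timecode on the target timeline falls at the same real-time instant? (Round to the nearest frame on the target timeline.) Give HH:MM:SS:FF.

00:10:38:18

Source frame index: (0×3600 + 10×60 + 37) × 24 + 23 = 15311.
Real time: 15311 / (24000/1001) = 15326311/24000 s.
Target frame: (15326311/24000) × (30) = 15326311/800 ≈ 19157.889 → 19158.
At 30 labels/s: frame 19158 → 00:10:38:18.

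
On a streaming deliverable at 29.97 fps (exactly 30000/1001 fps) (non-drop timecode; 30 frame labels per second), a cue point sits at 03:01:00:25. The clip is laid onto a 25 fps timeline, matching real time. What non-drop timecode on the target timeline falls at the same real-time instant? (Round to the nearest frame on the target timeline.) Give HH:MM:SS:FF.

Source frame index: (3×3600 + 1×60 + 0) × 30 + 25 = 325825.
Real time: 325825 / (30000/1001) = 13046033/1200 s.
Target frame: (13046033/1200) × (25) = 13046033/48 ≈ 271792.354 → 271792.
At 25 labels/s: frame 271792 → 03:01:11:17.

03:01:11:17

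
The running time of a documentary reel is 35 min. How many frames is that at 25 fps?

52500 frames

35 min = 2100 s.
Frames = 2100 × 25 = 52500.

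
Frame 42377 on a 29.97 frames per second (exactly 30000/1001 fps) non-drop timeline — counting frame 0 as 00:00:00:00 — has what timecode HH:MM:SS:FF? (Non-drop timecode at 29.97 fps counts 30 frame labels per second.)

42377 ÷ 30 = 1412 full seconds, remainder 17 frames.
1412 s = 0 h 23 min 32 s.
Timecode: 00:23:32:17.

00:23:32:17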